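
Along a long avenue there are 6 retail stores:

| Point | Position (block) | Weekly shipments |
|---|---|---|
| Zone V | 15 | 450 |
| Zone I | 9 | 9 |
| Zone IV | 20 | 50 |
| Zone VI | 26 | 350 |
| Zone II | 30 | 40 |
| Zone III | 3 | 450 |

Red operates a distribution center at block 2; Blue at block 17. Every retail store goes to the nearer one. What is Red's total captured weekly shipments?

459

The indifferent point is the midpoint (2+17)/2 = 9.5; retail stores left of it (closer to Red at 2) go to Red, those right go to Blue.
  Zone III at 3 (w=450) → Red
  Zone I at 9 (w=9) → Red
  Zone V at 15 (w=450) → Blue
  Zone IV at 20 (w=50) → Blue
  Zone VI at 26 (w=350) → Blue
  Zone II at 30 (w=40) → Blue
Red captures 459; Blue captures 890.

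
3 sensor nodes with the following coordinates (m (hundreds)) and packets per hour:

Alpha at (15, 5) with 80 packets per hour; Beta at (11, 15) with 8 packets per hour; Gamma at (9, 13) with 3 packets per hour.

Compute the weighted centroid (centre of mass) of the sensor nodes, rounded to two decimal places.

(14.45, 6.14)

The minimiser of Σwᵢ‖p−pᵢ‖² is the weighted centroid p* = (Σwᵢpᵢ)/(Σwᵢ).
Σwᵢ = 91.
Σwᵢxᵢ = 80·15 + 8·11 + 3·9 = 1315.
Σwᵢyᵢ = 80·5 + 8·15 + 3·13 = 559.
x* = 1315/91 = 14.45, y* = 559/91 = 6.14.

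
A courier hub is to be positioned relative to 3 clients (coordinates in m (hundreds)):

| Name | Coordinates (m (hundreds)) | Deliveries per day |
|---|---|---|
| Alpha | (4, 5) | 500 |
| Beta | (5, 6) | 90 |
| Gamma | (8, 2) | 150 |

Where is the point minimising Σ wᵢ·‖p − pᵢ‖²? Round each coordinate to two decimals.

The minimiser of Σwᵢ‖p−pᵢ‖² is the weighted centroid p* = (Σwᵢpᵢ)/(Σwᵢ).
Σwᵢ = 740.
Σwᵢxᵢ = 500·4 + 90·5 + 150·8 = 3650.
Σwᵢyᵢ = 500·5 + 90·6 + 150·2 = 3340.
x* = 3650/740 = 4.93, y* = 3340/740 = 4.51.

(4.93, 4.51)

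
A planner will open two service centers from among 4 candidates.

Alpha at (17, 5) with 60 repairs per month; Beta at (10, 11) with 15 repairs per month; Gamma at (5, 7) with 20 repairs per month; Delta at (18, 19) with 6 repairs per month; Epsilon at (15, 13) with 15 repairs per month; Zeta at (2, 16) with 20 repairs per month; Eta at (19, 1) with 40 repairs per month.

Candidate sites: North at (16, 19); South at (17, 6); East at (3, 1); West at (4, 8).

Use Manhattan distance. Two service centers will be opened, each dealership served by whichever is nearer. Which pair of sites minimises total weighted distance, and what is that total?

{South, West}, total 934

Evaluate every pair (each demand assigned to the nearer of the two):
  {South, West}: total = 934
  {South, East}: total = 1219
  {North, South}: total = 1237
  {North, West}: total = 2232
  {North, East}: total = 2347
  {East, West}: total = 2365
Best pair: {South, West} with total 934.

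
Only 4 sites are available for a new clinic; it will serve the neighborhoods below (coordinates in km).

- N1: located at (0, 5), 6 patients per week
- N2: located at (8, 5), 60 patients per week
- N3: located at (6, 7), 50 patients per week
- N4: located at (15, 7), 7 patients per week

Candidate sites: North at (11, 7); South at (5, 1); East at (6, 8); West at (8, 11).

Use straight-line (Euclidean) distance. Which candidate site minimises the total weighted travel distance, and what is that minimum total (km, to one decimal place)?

East, total 370.0 km

Total weighted distance at each candidate:
  North (11, 7): total = 561.4
  South (5, 1): total = 724.2
  East (6, 8): total = 370.0
  West (8, 11): total = 700.0
Minimum is at East with total 370.0 km.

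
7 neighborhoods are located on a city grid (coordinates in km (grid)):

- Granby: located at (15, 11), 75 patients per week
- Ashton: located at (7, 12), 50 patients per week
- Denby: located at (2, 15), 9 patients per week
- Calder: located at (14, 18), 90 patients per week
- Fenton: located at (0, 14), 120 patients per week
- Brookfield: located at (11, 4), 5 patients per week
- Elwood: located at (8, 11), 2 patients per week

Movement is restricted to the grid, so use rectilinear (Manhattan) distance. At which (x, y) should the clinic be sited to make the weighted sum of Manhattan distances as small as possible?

(7, 14)

Manhattan distance separates: Σwᵢ(|x−xᵢ|+|y−yᵢ|) = Σwᵢ|x−xᵢ| + Σwᵢ|y−yᵢ|, so x and y are optimised independently as 1-D weighted medians.
Total weight W = 351; half = 175.5.
x-coordinate, sorted with cumulative weight:
  x=0 (Fenton, w=120) cum 120
  x=2 (Denby, w=9) cum 129
  x=7 (Ashton, w=50) cum 179  ← median
  x=8 (Elwood, w=2) cum 181
  x=11 (Brookfield, w=5) cum 186
  x=14 (Calder, w=90) cum 276
  x=15 (Granby, w=75) cum 351
⇒ x* = 7
y-coordinate, sorted with cumulative weight:
  y=4 (Brookfield, w=5) cum 5
  y=11 (Granby, w=75) cum 80
  y=11 (Elwood, w=2) cum 82
  y=12 (Ashton, w=50) cum 132
  y=14 (Fenton, w=120) cum 252  ← median
  y=15 (Denby, w=9) cum 261
  y=18 (Calder, w=90) cum 351
⇒ y* = 14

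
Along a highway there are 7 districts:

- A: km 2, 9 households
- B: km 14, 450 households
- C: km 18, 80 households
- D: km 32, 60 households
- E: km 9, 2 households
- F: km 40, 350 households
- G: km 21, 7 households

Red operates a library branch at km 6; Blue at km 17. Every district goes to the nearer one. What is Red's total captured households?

The indifferent point is the midpoint (6+17)/2 = 11.5; districts left of it (closer to Red at 6) go to Red, those right go to Blue.
  A at 2 (w=9) → Red
  E at 9 (w=2) → Red
  B at 14 (w=450) → Blue
  C at 18 (w=80) → Blue
  G at 21 (w=7) → Blue
  D at 32 (w=60) → Blue
  F at 40 (w=350) → Blue
Red captures 11; Blue captures 947.

11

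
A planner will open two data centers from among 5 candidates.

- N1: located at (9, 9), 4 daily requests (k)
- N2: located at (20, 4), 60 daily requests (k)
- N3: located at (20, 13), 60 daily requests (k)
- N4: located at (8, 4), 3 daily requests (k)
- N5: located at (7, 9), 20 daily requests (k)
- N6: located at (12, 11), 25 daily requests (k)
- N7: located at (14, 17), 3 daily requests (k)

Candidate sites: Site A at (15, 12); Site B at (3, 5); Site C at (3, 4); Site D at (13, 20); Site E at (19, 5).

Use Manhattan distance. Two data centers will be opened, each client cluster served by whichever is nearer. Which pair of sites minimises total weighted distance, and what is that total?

{Site A, Site E}, total 890

Evaluate every pair (each demand assigned to the nearer of the two):
  {Site A, Site E}: total = 890
  {Site B, Site E}: total = 1254
  {Site C, Site E}: total = 1275
  {Site D, Site E}: total = 1334
  {Site A, Site B}: total = 1472
  {Site A, Site C}: total = 1489
  {Site A, Site D}: total = 1553
  {Site C, Site D}: total = 2361
  {Site B, Site D}: total = 2400
  {Site B, Site C}: total = 3179
Best pair: {Site A, Site E} with total 890.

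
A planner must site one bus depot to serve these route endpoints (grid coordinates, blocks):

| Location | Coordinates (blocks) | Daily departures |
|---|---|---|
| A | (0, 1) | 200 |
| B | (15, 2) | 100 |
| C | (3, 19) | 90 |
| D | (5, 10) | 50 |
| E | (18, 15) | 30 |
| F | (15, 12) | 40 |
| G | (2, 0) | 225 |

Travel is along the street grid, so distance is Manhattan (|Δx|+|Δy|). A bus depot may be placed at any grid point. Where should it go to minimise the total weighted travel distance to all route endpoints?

(2, 1)

Manhattan distance separates: Σwᵢ(|x−xᵢ|+|y−yᵢ|) = Σwᵢ|x−xᵢ| + Σwᵢ|y−yᵢ|, so x and y are optimised independently as 1-D weighted medians.
Total weight W = 735; half = 367.5.
x-coordinate, sorted with cumulative weight:
  x=0 (A, w=200) cum 200
  x=2 (G, w=225) cum 425  ← median
  x=3 (C, w=90) cum 515
  x=5 (D, w=50) cum 565
  x=15 (B, w=100) cum 665
  x=15 (F, w=40) cum 705
  x=18 (E, w=30) cum 735
⇒ x* = 2
y-coordinate, sorted with cumulative weight:
  y=0 (G, w=225) cum 225
  y=1 (A, w=200) cum 425  ← median
  y=2 (B, w=100) cum 525
  y=10 (D, w=50) cum 575
  y=12 (F, w=40) cum 615
  y=15 (E, w=30) cum 645
  y=19 (C, w=90) cum 735
⇒ y* = 1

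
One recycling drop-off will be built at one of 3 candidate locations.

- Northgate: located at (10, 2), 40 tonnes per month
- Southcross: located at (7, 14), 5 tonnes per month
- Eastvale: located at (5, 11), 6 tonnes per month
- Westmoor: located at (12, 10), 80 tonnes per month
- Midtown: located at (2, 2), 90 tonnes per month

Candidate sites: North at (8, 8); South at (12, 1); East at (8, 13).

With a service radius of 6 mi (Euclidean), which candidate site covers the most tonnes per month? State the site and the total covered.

Coverage radius r = 6 mi; a point is covered iff (Δx)²+(Δy)² ≤ 6² = 36.
  North (8, 8): covers {Eastvale, Westmoor} → 86
  South (12, 1): covers {Northgate} → 40
  East (8, 13): covers {Southcross, Eastvale, Westmoor} → 91
Maximum coverage at East: 91 tonnes per month.

East, covering 91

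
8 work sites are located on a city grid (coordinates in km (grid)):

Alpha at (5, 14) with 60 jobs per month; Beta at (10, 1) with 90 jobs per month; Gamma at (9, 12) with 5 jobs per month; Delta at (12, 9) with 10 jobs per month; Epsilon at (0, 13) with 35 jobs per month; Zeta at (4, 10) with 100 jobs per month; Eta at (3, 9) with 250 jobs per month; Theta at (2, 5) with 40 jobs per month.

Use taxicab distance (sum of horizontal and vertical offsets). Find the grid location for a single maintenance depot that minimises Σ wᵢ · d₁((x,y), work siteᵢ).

Manhattan distance separates: Σwᵢ(|x−xᵢ|+|y−yᵢ|) = Σwᵢ|x−xᵢ| + Σwᵢ|y−yᵢ|, so x and y are optimised independently as 1-D weighted medians.
Total weight W = 590; half = 295.
x-coordinate, sorted with cumulative weight:
  x=0 (Epsilon, w=35) cum 35
  x=2 (Theta, w=40) cum 75
  x=3 (Eta, w=250) cum 325  ← median
  x=4 (Zeta, w=100) cum 425
  x=5 (Alpha, w=60) cum 485
  x=9 (Gamma, w=5) cum 490
  x=10 (Beta, w=90) cum 580
  x=12 (Delta, w=10) cum 590
⇒ x* = 3
y-coordinate, sorted with cumulative weight:
  y=1 (Beta, w=90) cum 90
  y=5 (Theta, w=40) cum 130
  y=9 (Delta, w=10) cum 140
  y=9 (Eta, w=250) cum 390  ← median
  y=10 (Zeta, w=100) cum 490
  y=12 (Gamma, w=5) cum 495
  y=13 (Epsilon, w=35) cum 530
  y=14 (Alpha, w=60) cum 590
⇒ y* = 9

(3, 9)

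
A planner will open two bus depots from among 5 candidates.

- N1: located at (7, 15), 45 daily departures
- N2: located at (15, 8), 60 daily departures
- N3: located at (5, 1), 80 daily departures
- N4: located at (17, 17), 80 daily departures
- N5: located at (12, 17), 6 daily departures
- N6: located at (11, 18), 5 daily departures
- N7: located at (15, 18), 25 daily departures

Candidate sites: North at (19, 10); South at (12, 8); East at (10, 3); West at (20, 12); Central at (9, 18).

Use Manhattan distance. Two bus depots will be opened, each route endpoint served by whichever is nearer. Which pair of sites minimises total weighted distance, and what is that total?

Evaluate every pair (each demand assigned to the nearer of the two):
  {East, Central}: total = 2289
  {South, Central}: total = 2429
  {North, East}: total = 2779
  {South, East}: total = 2834
  {East, West}: total = 2843
  {South, West}: total = 2864
  {North, South}: total = 2969
  {North, Central}: total = 3169
  {West, Central}: total = 3269
  {North, West}: total = 3988
Best pair: {East, Central} with total 2289.

{East, Central}, total 2289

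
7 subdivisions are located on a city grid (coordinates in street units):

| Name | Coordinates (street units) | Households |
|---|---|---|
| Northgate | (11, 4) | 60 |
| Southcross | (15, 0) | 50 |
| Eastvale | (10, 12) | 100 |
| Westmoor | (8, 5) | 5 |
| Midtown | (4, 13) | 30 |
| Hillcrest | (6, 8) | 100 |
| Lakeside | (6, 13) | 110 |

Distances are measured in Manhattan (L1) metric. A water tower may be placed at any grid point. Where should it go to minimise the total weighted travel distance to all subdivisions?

Manhattan distance separates: Σwᵢ(|x−xᵢ|+|y−yᵢ|) = Σwᵢ|x−xᵢ| + Σwᵢ|y−yᵢ|, so x and y are optimised independently as 1-D weighted medians.
Total weight W = 455; half = 227.5.
x-coordinate, sorted with cumulative weight:
  x=4 (Midtown, w=30) cum 30
  x=6 (Hillcrest, w=100) cum 130
  x=6 (Lakeside, w=110) cum 240  ← median
  x=8 (Westmoor, w=5) cum 245
  x=10 (Eastvale, w=100) cum 345
  x=11 (Northgate, w=60) cum 405
  x=15 (Southcross, w=50) cum 455
⇒ x* = 6
y-coordinate, sorted with cumulative weight:
  y=0 (Southcross, w=50) cum 50
  y=4 (Northgate, w=60) cum 110
  y=5 (Westmoor, w=5) cum 115
  y=8 (Hillcrest, w=100) cum 215
  y=12 (Eastvale, w=100) cum 315  ← median
  y=13 (Midtown, w=30) cum 345
  y=13 (Lakeside, w=110) cum 455
⇒ y* = 12

(6, 12)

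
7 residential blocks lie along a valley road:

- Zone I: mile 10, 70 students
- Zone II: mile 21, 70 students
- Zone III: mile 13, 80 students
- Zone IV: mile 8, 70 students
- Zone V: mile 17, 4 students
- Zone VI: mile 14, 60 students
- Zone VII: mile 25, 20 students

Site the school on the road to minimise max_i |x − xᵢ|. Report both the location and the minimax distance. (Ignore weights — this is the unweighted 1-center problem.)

The 1-center on a line is the midpoint of the two extreme points: leftmost at 8, rightmost at 25.
Optimal location = (8 + 25)/2 = 16.5; maximum distance = (25 − 8)/2 = 8.5.

location 16.5, max distance 8.5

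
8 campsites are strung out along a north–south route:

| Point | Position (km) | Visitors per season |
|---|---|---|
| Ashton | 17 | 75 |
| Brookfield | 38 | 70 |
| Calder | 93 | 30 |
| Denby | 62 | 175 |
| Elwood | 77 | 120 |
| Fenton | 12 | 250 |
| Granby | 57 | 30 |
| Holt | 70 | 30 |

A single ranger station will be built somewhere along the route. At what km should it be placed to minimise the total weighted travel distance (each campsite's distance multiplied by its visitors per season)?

x = 38

For a sum of weighted absolute distances on a line, the optimum is the weighted median (not the mean). Total weight W = 780; half-weight = 390.
Sort by position and accumulate weight:
  km 12 (Fenton, w=250) → cum 250
  km 17 (Ashton, w=75) → cum 325
  km 38 (Brookfield, w=70) → cum 395  ≥ 390 → median here
  km 57 (Granby, w=30) → cum 425
  km 62 (Denby, w=175) → cum 600
  km 70 (Holt, w=30) → cum 630
  km 77 (Elwood, w=120) → cum 750
  km 93 (Calder, w=30) → cum 780
Optimal location: km 38.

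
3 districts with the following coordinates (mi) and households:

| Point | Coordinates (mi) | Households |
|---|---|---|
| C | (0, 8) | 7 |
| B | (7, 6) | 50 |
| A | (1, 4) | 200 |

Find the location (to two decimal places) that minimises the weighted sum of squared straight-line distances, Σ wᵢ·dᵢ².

(2.14, 4.50)

The minimiser of Σwᵢ‖p−pᵢ‖² is the weighted centroid p* = (Σwᵢpᵢ)/(Σwᵢ).
Σwᵢ = 257.
Σwᵢxᵢ = 7·0 + 50·7 + 200·1 = 550.
Σwᵢyᵢ = 7·8 + 50·6 + 200·4 = 1156.
x* = 550/257 = 2.14, y* = 1156/257 = 4.50.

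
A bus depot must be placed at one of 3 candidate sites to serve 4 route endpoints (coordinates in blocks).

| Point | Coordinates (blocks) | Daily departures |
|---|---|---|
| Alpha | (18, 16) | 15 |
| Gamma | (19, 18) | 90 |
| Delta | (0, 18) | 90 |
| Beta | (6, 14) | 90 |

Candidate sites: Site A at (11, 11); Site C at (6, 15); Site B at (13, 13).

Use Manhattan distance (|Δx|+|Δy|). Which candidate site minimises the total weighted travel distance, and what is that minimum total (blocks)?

Total weighted distance at each candidate:
  Site A (11, 11): total = 3870
  Site C (6, 15): total = 2535
  Site B (13, 13): total = 3450
Minimum is at Site C with total 2535 blocks.

Site C, total 2535 blocks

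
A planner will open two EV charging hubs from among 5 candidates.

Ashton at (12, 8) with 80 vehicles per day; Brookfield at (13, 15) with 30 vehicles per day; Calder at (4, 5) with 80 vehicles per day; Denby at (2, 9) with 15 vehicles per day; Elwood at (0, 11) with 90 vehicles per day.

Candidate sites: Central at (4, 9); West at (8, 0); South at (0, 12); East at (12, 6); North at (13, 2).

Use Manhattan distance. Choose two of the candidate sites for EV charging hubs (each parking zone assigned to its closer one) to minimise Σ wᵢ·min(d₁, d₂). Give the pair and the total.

Evaluate every pair (each demand assigned to the nearer of the two):
  {South, East}: total = 1345
  {Central, East}: total = 1350
  {Central, South}: total = 1610
  {Central, North}: total = 1840
  {South, North}: total = 1995
  {Central, West}: total = 2060
  {West, South}: total = 2325
  {West, East}: total = 2905
  {East, North}: total = 2905
  {West, North}: total = 3605
Best pair: {South, East} with total 1345.

{South, East}, total 1345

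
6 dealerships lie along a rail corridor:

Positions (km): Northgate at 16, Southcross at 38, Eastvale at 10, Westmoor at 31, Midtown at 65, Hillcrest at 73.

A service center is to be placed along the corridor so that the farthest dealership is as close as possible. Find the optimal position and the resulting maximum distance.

location 41.5, max distance 31.5

The 1-center on a line is the midpoint of the two extreme points: leftmost at 10, rightmost at 73.
Optimal location = (10 + 73)/2 = 41.5; maximum distance = (73 − 10)/2 = 31.5.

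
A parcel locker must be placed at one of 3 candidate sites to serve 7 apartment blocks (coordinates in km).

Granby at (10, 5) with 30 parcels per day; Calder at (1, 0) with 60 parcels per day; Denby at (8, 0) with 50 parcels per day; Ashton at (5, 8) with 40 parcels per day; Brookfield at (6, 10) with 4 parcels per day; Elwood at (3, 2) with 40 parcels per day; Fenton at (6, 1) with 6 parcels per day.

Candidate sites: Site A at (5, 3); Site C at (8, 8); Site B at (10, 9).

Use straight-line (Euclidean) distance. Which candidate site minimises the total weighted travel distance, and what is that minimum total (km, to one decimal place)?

Site A, total 1004.8 km

Total weighted distance at each candidate:
  Site A (5, 3): total = 1004.8
  Site C (8, 8): total = 1633.4
  Site B (10, 9): total = 2014.8
Minimum is at Site A with total 1004.8 km.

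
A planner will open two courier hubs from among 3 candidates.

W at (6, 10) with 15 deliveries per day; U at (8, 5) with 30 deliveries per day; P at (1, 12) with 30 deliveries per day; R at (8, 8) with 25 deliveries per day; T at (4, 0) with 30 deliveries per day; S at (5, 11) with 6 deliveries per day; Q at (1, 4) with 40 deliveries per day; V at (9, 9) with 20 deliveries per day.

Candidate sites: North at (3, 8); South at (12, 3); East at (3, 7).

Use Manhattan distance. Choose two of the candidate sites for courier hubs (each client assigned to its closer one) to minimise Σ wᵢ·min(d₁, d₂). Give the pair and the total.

Evaluate every pair (each demand assigned to the nearer of the two):
  {North, East}: total = 1200
  {North, South}: total = 1240
  {South, East}: total = 1266
Best pair: {North, East} with total 1200.

{North, East}, total 1200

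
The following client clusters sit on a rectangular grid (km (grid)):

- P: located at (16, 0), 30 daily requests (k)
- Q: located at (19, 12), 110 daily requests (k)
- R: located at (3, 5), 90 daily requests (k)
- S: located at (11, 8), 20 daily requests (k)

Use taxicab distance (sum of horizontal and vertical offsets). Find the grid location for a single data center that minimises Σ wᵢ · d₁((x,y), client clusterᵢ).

Manhattan distance separates: Σwᵢ(|x−xᵢ|+|y−yᵢ|) = Σwᵢ|x−xᵢ| + Σwᵢ|y−yᵢ|, so x and y are optimised independently as 1-D weighted medians.
Total weight W = 250; half = 125.
x-coordinate, sorted with cumulative weight:
  x=3 (R, w=90) cum 90
  x=11 (S, w=20) cum 110
  x=16 (P, w=30) cum 140  ← median
  x=19 (Q, w=110) cum 250
⇒ x* = 16
y-coordinate, sorted with cumulative weight:
  y=0 (P, w=30) cum 30
  y=5 (R, w=90) cum 120
  y=8 (S, w=20) cum 140  ← median
  y=12 (Q, w=110) cum 250
⇒ y* = 8

(16, 8)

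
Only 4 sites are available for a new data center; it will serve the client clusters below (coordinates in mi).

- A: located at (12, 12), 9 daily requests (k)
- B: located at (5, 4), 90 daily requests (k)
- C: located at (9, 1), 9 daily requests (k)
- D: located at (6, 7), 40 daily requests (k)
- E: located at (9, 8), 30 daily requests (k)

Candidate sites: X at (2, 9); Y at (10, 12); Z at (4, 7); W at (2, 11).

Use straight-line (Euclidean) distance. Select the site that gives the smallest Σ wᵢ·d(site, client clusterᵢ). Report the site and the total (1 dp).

Total weighted distance at each candidate:
  X (2, 9): total = 1105.4
  Y (10, 12): total = 1346.3
  Z (4, 7): total = 672.8
  W (2, 11): total = 1340.5
Minimum is at Z with total 672.8 mi.

Z, total 672.8 mi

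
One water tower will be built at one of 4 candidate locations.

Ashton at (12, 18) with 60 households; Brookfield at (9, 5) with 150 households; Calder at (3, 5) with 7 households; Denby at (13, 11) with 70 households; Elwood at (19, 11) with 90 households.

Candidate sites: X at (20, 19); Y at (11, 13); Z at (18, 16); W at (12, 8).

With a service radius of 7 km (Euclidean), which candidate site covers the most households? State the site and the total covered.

W, covering 220

Coverage radius r = 7 km; a point is covered iff (Δx)²+(Δy)² ≤ 7² = 49.
  X (20, 19): covers {none} → 0
  Y (11, 13): covers {Ashton, Denby} → 130
  Z (18, 16): covers {Ashton, Elwood} → 150
  W (12, 8): covers {Brookfield, Denby} → 220
Maximum coverage at W: 220 households.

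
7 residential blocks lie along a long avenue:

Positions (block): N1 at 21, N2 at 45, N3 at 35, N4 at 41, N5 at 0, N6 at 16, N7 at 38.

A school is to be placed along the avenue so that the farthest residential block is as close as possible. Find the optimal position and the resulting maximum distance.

location 22.5, max distance 22.5

The 1-center on a line is the midpoint of the two extreme points: leftmost at 0, rightmost at 45.
Optimal location = (0 + 45)/2 = 22.5; maximum distance = (45 − 0)/2 = 22.5.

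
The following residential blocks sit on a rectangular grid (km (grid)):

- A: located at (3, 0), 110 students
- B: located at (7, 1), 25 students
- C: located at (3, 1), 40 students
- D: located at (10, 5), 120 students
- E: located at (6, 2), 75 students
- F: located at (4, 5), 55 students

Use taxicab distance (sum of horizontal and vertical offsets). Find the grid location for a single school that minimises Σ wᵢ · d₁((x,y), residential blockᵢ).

(6, 2)

Manhattan distance separates: Σwᵢ(|x−xᵢ|+|y−yᵢ|) = Σwᵢ|x−xᵢ| + Σwᵢ|y−yᵢ|, so x and y are optimised independently as 1-D weighted medians.
Total weight W = 425; half = 212.5.
x-coordinate, sorted with cumulative weight:
  x=3 (A, w=110) cum 110
  x=3 (C, w=40) cum 150
  x=4 (F, w=55) cum 205
  x=6 (E, w=75) cum 280  ← median
  x=7 (B, w=25) cum 305
  x=10 (D, w=120) cum 425
⇒ x* = 6
y-coordinate, sorted with cumulative weight:
  y=0 (A, w=110) cum 110
  y=1 (B, w=25) cum 135
  y=1 (C, w=40) cum 175
  y=2 (E, w=75) cum 250  ← median
  y=5 (D, w=120) cum 370
  y=5 (F, w=55) cum 425
⇒ y* = 2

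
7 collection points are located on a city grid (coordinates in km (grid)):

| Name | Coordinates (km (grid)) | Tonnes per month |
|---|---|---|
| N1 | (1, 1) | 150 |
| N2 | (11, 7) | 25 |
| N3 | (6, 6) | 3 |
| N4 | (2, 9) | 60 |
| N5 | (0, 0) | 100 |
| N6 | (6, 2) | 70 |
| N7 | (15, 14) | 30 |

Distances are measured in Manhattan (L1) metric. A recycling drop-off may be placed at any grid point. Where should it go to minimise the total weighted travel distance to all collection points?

Manhattan distance separates: Σwᵢ(|x−xᵢ|+|y−yᵢ|) = Σwᵢ|x−xᵢ| + Σwᵢ|y−yᵢ|, so x and y are optimised independently as 1-D weighted medians.
Total weight W = 438; half = 219.
x-coordinate, sorted with cumulative weight:
  x=0 (N5, w=100) cum 100
  x=1 (N1, w=150) cum 250  ← median
  x=2 (N4, w=60) cum 310
  x=6 (N3, w=3) cum 313
  x=6 (N6, w=70) cum 383
  x=11 (N2, w=25) cum 408
  x=15 (N7, w=30) cum 438
⇒ x* = 1
y-coordinate, sorted with cumulative weight:
  y=0 (N5, w=100) cum 100
  y=1 (N1, w=150) cum 250  ← median
  y=2 (N6, w=70) cum 320
  y=6 (N3, w=3) cum 323
  y=7 (N2, w=25) cum 348
  y=9 (N4, w=60) cum 408
  y=14 (N7, w=30) cum 438
⇒ y* = 1

(1, 1)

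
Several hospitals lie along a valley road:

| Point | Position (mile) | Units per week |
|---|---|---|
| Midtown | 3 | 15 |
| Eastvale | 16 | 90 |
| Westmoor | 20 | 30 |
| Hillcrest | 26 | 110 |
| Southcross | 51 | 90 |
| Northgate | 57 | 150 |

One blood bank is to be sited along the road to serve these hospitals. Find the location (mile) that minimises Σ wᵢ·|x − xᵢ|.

For a sum of weighted absolute distances on a line, the optimum is the weighted median (not the mean). Total weight W = 485; half-weight = 242.5.
Sort by position and accumulate weight:
  mile 3 (Midtown, w=15) → cum 15
  mile 16 (Eastvale, w=90) → cum 105
  mile 20 (Westmoor, w=30) → cum 135
  mile 26 (Hillcrest, w=110) → cum 245  ≥ 242.5 → median here
  mile 51 (Southcross, w=90) → cum 335
  mile 57 (Northgate, w=150) → cum 485
Optimal location: mile 26.

x = 26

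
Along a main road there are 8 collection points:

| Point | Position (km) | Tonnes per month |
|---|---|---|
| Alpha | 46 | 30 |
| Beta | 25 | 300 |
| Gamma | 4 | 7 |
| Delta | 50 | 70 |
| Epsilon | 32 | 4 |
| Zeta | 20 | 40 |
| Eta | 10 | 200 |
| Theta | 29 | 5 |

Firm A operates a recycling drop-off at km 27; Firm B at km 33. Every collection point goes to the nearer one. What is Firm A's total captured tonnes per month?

The indifferent point is the midpoint (27+33)/2 = 30; collection points left of it (closer to Firm A at 27) go to Firm A, those right go to Firm B.
  Gamma at 4 (w=7) → Firm A
  Eta at 10 (w=200) → Firm A
  Zeta at 20 (w=40) → Firm A
  Beta at 25 (w=300) → Firm A
  Theta at 29 (w=5) → Firm A
  Epsilon at 32 (w=4) → Firm B
  Alpha at 46 (w=30) → Firm B
  Delta at 50 (w=70) → Firm B
Firm A captures 552; Firm B captures 104.

552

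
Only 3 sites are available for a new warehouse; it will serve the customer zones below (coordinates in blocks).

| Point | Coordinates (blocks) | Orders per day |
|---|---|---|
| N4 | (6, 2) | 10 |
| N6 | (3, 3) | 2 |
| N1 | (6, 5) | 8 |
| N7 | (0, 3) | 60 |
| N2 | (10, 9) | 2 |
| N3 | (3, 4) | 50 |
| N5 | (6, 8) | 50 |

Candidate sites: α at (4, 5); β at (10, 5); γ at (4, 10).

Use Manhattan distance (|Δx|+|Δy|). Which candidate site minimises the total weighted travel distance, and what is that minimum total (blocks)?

Total weighted distance at each candidate:
  α (4, 5): total = 802
  β (10, 5): total = 1598
  γ (4, 10): total = 1396
Minimum is at α with total 802 blocks.

α, total 802 blocks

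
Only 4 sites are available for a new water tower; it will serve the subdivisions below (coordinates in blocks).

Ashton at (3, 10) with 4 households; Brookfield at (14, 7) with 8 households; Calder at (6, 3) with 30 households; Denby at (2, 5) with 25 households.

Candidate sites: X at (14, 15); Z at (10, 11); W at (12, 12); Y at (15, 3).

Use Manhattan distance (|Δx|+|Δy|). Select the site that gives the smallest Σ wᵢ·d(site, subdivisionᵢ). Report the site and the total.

Y, total 761 blocks

Total weighted distance at each candidate:
  X (14, 15): total = 1278
  Z (10, 11): total = 806
  W (12, 12): total = 975
  Y (15, 3): total = 761
Minimum is at Y with total 761 blocks.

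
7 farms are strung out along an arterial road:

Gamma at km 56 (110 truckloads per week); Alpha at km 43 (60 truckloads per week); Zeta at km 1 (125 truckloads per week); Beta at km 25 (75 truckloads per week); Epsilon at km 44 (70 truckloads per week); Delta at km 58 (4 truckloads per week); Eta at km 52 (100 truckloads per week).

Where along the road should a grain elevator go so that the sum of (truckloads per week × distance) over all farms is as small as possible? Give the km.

x = 44

For a sum of weighted absolute distances on a line, the optimum is the weighted median (not the mean). Total weight W = 544; half-weight = 272.
Sort by position and accumulate weight:
  km 1 (Zeta, w=125) → cum 125
  km 25 (Beta, w=75) → cum 200
  km 43 (Alpha, w=60) → cum 260
  km 44 (Epsilon, w=70) → cum 330  ≥ 272 → median here
  km 52 (Eta, w=100) → cum 430
  km 56 (Gamma, w=110) → cum 540
  km 58 (Delta, w=4) → cum 544
Optimal location: km 44.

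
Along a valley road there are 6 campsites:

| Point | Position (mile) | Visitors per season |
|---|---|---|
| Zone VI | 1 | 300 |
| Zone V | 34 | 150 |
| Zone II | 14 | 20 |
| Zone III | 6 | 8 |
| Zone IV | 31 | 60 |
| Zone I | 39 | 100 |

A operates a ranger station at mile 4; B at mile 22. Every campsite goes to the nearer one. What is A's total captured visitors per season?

The indifferent point is the midpoint (4+22)/2 = 13; campsites left of it (closer to A at 4) go to A, those right go to B.
  Zone VI at 1 (w=300) → A
  Zone III at 6 (w=8) → A
  Zone II at 14 (w=20) → B
  Zone IV at 31 (w=60) → B
  Zone V at 34 (w=150) → B
  Zone I at 39 (w=100) → B
A captures 308; B captures 330.

308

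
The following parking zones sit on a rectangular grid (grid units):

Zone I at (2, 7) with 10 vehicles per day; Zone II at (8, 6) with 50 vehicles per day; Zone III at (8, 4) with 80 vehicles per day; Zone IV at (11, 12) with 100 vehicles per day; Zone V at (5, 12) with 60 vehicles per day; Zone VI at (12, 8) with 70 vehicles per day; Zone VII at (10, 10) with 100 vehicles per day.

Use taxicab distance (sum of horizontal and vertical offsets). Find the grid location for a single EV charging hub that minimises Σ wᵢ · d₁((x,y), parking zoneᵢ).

Manhattan distance separates: Σwᵢ(|x−xᵢ|+|y−yᵢ|) = Σwᵢ|x−xᵢ| + Σwᵢ|y−yᵢ|, so x and y are optimised independently as 1-D weighted medians.
Total weight W = 470; half = 235.
x-coordinate, sorted with cumulative weight:
  x=2 (Zone I, w=10) cum 10
  x=5 (Zone V, w=60) cum 70
  x=8 (Zone II, w=50) cum 120
  x=8 (Zone III, w=80) cum 200
  x=10 (Zone VII, w=100) cum 300  ← median
  x=11 (Zone IV, w=100) cum 400
  x=12 (Zone VI, w=70) cum 470
⇒ x* = 10
y-coordinate, sorted with cumulative weight:
  y=4 (Zone III, w=80) cum 80
  y=6 (Zone II, w=50) cum 130
  y=7 (Zone I, w=10) cum 140
  y=8 (Zone VI, w=70) cum 210
  y=10 (Zone VII, w=100) cum 310  ← median
  y=12 (Zone IV, w=100) cum 410
  y=12 (Zone V, w=60) cum 470
⇒ y* = 10

(10, 10)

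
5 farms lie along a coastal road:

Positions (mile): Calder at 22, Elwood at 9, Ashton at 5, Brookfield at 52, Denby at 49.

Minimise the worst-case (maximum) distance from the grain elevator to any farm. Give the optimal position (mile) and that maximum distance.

location 28.5, max distance 23.5

The 1-center on a line is the midpoint of the two extreme points: leftmost at 5, rightmost at 52.
Optimal location = (5 + 52)/2 = 28.5; maximum distance = (52 − 5)/2 = 23.5.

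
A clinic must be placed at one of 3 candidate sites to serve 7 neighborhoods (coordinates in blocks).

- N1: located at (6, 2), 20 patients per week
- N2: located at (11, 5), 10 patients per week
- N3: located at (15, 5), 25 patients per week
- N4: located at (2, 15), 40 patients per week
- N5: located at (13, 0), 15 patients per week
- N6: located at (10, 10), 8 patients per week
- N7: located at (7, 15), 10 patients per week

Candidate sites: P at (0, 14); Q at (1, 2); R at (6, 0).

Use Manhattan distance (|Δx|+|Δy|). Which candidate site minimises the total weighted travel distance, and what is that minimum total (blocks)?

R, total 1627 blocks

Total weighted distance at each candidate:
  P (0, 14): total = 1877
  Q (1, 2): total = 1751
  R (6, 0): total = 1627
Minimum is at R with total 1627 blocks.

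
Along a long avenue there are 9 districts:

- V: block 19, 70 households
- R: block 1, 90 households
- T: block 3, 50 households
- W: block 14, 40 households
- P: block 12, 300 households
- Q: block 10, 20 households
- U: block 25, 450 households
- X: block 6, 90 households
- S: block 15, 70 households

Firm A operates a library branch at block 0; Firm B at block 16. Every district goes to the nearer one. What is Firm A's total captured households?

The indifferent point is the midpoint (0+16)/2 = 8; districts left of it (closer to Firm A at 0) go to Firm A, those right go to Firm B.
  R at 1 (w=90) → Firm A
  T at 3 (w=50) → Firm A
  X at 6 (w=90) → Firm A
  Q at 10 (w=20) → Firm B
  P at 12 (w=300) → Firm B
  W at 14 (w=40) → Firm B
  S at 15 (w=70) → Firm B
  V at 19 (w=70) → Firm B
  U at 25 (w=450) → Firm B
Firm A captures 230; Firm B captures 950.

230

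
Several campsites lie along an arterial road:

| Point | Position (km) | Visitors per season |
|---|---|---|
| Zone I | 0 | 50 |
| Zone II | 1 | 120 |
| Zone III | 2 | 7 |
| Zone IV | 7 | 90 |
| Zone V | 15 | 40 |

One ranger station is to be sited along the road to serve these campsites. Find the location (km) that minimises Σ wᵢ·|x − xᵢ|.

For a sum of weighted absolute distances on a line, the optimum is the weighted median (not the mean). Total weight W = 307; half-weight = 153.5.
Sort by position and accumulate weight:
  km 0 (Zone I, w=50) → cum 50
  km 1 (Zone II, w=120) → cum 170  ≥ 153.5 → median here
  km 2 (Zone III, w=7) → cum 177
  km 7 (Zone IV, w=90) → cum 267
  km 15 (Zone V, w=40) → cum 307
Optimal location: km 1.

x = 1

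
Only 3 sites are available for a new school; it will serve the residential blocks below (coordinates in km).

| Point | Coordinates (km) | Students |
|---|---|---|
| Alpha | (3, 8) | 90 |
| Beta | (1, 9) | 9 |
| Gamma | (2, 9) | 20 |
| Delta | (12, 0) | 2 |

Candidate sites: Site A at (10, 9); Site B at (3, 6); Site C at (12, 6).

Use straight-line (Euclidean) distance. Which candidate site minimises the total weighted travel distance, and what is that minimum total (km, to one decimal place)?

Total weighted distance at each candidate:
  Site A (10, 9): total = 895.8
  Site B (3, 6): total = 297.3
  Site C (12, 6): total = 1153.2
Minimum is at Site B with total 297.3 km.

Site B, total 297.3 km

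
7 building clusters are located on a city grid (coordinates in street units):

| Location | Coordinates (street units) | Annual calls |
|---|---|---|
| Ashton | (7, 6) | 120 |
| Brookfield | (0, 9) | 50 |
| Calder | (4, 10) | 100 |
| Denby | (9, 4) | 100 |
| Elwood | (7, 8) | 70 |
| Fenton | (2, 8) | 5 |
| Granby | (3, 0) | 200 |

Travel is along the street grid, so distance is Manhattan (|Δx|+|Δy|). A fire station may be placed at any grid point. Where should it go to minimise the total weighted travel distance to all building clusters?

(4, 6)

Manhattan distance separates: Σwᵢ(|x−xᵢ|+|y−yᵢ|) = Σwᵢ|x−xᵢ| + Σwᵢ|y−yᵢ|, so x and y are optimised independently as 1-D weighted medians.
Total weight W = 645; half = 322.5.
x-coordinate, sorted with cumulative weight:
  x=0 (Brookfield, w=50) cum 50
  x=2 (Fenton, w=5) cum 55
  x=3 (Granby, w=200) cum 255
  x=4 (Calder, w=100) cum 355  ← median
  x=7 (Ashton, w=120) cum 475
  x=7 (Elwood, w=70) cum 545
  x=9 (Denby, w=100) cum 645
⇒ x* = 4
y-coordinate, sorted with cumulative weight:
  y=0 (Granby, w=200) cum 200
  y=4 (Denby, w=100) cum 300
  y=6 (Ashton, w=120) cum 420  ← median
  y=8 (Elwood, w=70) cum 490
  y=8 (Fenton, w=5) cum 495
  y=9 (Brookfield, w=50) cum 545
  y=10 (Calder, w=100) cum 645
⇒ y* = 6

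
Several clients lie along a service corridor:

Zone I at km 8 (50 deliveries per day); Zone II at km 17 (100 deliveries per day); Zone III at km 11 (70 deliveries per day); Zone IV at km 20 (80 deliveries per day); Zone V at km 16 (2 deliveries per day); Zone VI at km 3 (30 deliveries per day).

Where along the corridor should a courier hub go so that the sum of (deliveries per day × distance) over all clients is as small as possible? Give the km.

x = 17

For a sum of weighted absolute distances on a line, the optimum is the weighted median (not the mean). Total weight W = 332; half-weight = 166.
Sort by position and accumulate weight:
  km 3 (Zone VI, w=30) → cum 30
  km 8 (Zone I, w=50) → cum 80
  km 11 (Zone III, w=70) → cum 150
  km 16 (Zone V, w=2) → cum 152
  km 17 (Zone II, w=100) → cum 252  ≥ 166 → median here
  km 20 (Zone IV, w=80) → cum 332
Optimal location: km 17.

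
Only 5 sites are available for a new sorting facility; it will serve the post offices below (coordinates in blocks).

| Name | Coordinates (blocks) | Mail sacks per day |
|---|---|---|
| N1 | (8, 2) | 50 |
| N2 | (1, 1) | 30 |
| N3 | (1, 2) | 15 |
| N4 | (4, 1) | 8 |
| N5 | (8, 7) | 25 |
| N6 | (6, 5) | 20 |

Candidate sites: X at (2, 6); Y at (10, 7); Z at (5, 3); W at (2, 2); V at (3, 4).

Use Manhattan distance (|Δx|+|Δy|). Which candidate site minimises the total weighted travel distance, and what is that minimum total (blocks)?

Z, total 714 blocks

Total weighted distance at each candidate:
  X (2, 6): total = 1086
  Y (10, 7): total = 1276
  Z (5, 3): total = 714
  W (2, 2): total = 814
  V (3, 4): total = 872
Minimum is at Z with total 714 blocks.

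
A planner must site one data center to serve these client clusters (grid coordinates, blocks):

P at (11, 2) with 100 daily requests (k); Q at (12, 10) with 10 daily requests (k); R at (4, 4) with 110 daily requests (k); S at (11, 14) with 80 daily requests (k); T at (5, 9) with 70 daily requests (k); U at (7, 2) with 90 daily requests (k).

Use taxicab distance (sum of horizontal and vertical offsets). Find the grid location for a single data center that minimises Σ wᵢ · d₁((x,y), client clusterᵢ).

Manhattan distance separates: Σwᵢ(|x−xᵢ|+|y−yᵢ|) = Σwᵢ|x−xᵢ| + Σwᵢ|y−yᵢ|, so x and y are optimised independently as 1-D weighted medians.
Total weight W = 460; half = 230.
x-coordinate, sorted with cumulative weight:
  x=4 (R, w=110) cum 110
  x=5 (T, w=70) cum 180
  x=7 (U, w=90) cum 270  ← median
  x=11 (P, w=100) cum 370
  x=11 (S, w=80) cum 450
  x=12 (Q, w=10) cum 460
⇒ x* = 7
y-coordinate, sorted with cumulative weight:
  y=2 (P, w=100) cum 100
  y=2 (U, w=90) cum 190
  y=4 (R, w=110) cum 300  ← median
  y=9 (T, w=70) cum 370
  y=10 (Q, w=10) cum 380
  y=14 (S, w=80) cum 460
⇒ y* = 4

(7, 4)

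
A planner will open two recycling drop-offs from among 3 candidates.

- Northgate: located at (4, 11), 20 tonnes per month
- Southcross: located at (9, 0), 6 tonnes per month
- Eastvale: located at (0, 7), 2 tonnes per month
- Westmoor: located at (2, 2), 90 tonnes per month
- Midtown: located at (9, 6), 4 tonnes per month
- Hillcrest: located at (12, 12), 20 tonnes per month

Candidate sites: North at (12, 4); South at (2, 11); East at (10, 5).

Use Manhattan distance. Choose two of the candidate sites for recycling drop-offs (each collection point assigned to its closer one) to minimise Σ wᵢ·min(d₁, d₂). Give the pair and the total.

Evaluate every pair (each demand assigned to the nearer of the two):
  {North, South}: total = 1084
  {South, East}: total = 1086
  {North, East}: total = 1458
Best pair: {North, South} with total 1084.

{North, South}, total 1084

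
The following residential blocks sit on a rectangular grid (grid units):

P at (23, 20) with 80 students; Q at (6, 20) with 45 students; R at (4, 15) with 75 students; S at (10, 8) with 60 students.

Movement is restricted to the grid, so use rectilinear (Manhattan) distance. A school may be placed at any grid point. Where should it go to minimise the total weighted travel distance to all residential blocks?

Manhattan distance separates: Σwᵢ(|x−xᵢ|+|y−yᵢ|) = Σwᵢ|x−xᵢ| + Σwᵢ|y−yᵢ|, so x and y are optimised independently as 1-D weighted medians.
Total weight W = 260; half = 130.
x-coordinate, sorted with cumulative weight:
  x=4 (R, w=75) cum 75
  x=6 (Q, w=45) cum 120
  x=10 (S, w=60) cum 180  ← median
  x=23 (P, w=80) cum 260
⇒ x* = 10
y-coordinate, sorted with cumulative weight:
  y=8 (S, w=60) cum 60
  y=15 (R, w=75) cum 135  ← median
  y=20 (P, w=80) cum 215
  y=20 (Q, w=45) cum 260
⇒ y* = 15

(10, 15)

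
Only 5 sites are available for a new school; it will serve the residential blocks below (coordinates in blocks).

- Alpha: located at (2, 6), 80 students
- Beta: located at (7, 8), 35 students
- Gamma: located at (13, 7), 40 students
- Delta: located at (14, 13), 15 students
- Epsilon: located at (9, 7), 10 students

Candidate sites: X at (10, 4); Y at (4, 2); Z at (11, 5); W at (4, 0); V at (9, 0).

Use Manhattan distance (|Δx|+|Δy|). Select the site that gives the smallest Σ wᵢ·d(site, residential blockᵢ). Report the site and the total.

Z, total 1410 blocks

Total weighted distance at each candidate:
  X (10, 4): total = 1520
  Y (4, 2): total = 1770
  Z (11, 5): total = 1410
  W (4, 0): total = 2130
  V (9, 0): total = 2170
Minimum is at Z with total 1410 blocks.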